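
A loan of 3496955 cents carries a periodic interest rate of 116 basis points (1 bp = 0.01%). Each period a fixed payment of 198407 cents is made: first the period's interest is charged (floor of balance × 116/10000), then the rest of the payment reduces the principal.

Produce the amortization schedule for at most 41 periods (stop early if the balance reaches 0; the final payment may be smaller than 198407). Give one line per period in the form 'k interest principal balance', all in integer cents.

1. interest=⌊3496955·116/10000⌋=40564; principal=198407-40564=157843; balance=3496955-157843=3339112
2. interest=⌊3339112·116/10000⌋=38733; principal=198407-38733=159674; balance=3339112-159674=3179438
3. interest=⌊3179438·116/10000⌋=36881; principal=198407-36881=161526; balance=3179438-161526=3017912
4. interest=⌊3017912·116/10000⌋=35007; principal=198407-35007=163400; balance=3017912-163400=2854512
5. interest=⌊2854512·116/10000⌋=33112; principal=198407-33112=165295; balance=2854512-165295=2689217
6. interest=⌊2689217·116/10000⌋=31194; principal=198407-31194=167213; balance=2689217-167213=2522004
7. interest=⌊2522004·116/10000⌋=29255; principal=198407-29255=169152; balance=2522004-169152=2352852
8. interest=⌊2352852·116/10000⌋=27293; principal=198407-27293=171114; balance=2352852-171114=2181738
9. interest=⌊2181738·116/10000⌋=25308; principal=198407-25308=173099; balance=2181738-173099=2008639
10. interest=⌊2008639·116/10000⌋=23300; principal=198407-23300=175107; balance=2008639-175107=1833532
11. interest=⌊1833532·116/10000⌋=21268; principal=198407-21268=177139; balance=1833532-177139=1656393
12. interest=⌊1656393·116/10000⌋=19214; principal=198407-19214=179193; balance=1656393-179193=1477200
13. interest=⌊1477200·116/10000⌋=17135; principal=198407-17135=181272; balance=1477200-181272=1295928
14. interest=⌊1295928·116/10000⌋=15032; principal=198407-15032=183375; balance=1295928-183375=1112553
15. interest=⌊1112553·116/10000⌋=12905; principal=198407-12905=185502; balance=1112553-185502=927051
16. interest=⌊927051·116/10000⌋=10753; principal=198407-10753=187654; balance=927051-187654=739397
17. interest=⌊739397·116/10000⌋=8577; principal=198407-8577=189830; balance=739397-189830=549567
18. interest=⌊549567·116/10000⌋=6374; principal=198407-6374=192033; balance=549567-192033=357534
19. interest=⌊357534·116/10000⌋=4147; principal=198407-4147=194260; balance=357534-194260=163274
20. interest=⌊163274·116/10000⌋=1893; principal=min(198407-1893,163274)=163274; balance=163274-163274=0

1 40564 157843 3339112
2 38733 159674 3179438
3 36881 161526 3017912
4 35007 163400 2854512
5 33112 165295 2689217
6 31194 167213 2522004
7 29255 169152 2352852
8 27293 171114 2181738
9 25308 173099 2008639
10 23300 175107 1833532
11 21268 177139 1656393
12 19214 179193 1477200
13 17135 181272 1295928
14 15032 183375 1112553
15 12905 185502 927051
16 10753 187654 739397
17 8577 189830 549567
18 6374 192033 357534
19 4147 194260 163274
20 1893 163274 0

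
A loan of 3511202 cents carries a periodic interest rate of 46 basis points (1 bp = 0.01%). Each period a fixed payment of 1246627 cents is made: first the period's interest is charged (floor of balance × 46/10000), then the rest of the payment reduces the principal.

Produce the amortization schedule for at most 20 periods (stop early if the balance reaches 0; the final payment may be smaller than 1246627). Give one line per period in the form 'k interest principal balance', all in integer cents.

1. interest=⌊3511202·46/10000⌋=16151; principal=1246627-16151=1230476; balance=3511202-1230476=2280726
2. interest=⌊2280726·46/10000⌋=10491; principal=1246627-10491=1236136; balance=2280726-1236136=1044590
3. interest=⌊1044590·46/10000⌋=4805; principal=min(1246627-4805,1044590)=1044590; balance=1044590-1044590=0

1 16151 1230476 2280726
2 10491 1236136 1044590
3 4805 1044590 0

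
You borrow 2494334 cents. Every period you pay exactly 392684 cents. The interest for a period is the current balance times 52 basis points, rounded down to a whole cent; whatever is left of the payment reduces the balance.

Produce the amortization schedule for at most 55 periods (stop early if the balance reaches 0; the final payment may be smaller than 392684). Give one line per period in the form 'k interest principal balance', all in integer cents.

1 12970 379714 2114620
2 10996 381688 1732932
3 9011 383673 1349259
4 7016 385668 963591
5 5010 387674 575917
6 2994 389690 186227
7 968 186227 0

1. interest=⌊2494334·52/10000⌋=12970; principal=392684-12970=379714; balance=2494334-379714=2114620
2. interest=⌊2114620·52/10000⌋=10996; principal=392684-10996=381688; balance=2114620-381688=1732932
3. interest=⌊1732932·52/10000⌋=9011; principal=392684-9011=383673; balance=1732932-383673=1349259
4. interest=⌊1349259·52/10000⌋=7016; principal=392684-7016=385668; balance=1349259-385668=963591
5. interest=⌊963591·52/10000⌋=5010; principal=392684-5010=387674; balance=963591-387674=575917
6. interest=⌊575917·52/10000⌋=2994; principal=392684-2994=389690; balance=575917-389690=186227
7. interest=⌊186227·52/10000⌋=968; principal=min(392684-968,186227)=186227; balance=186227-186227=0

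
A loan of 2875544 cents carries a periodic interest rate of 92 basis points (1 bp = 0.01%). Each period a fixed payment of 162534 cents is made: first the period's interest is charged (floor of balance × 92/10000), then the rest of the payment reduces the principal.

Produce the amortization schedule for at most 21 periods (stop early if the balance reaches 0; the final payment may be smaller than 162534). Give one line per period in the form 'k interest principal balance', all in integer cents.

1. interest=⌊2875544·92/10000⌋=26455; principal=162534-26455=136079; balance=2875544-136079=2739465
2. interest=⌊2739465·92/10000⌋=25203; principal=162534-25203=137331; balance=2739465-137331=2602134
3. interest=⌊2602134·92/10000⌋=23939; principal=162534-23939=138595; balance=2602134-138595=2463539
4. interest=⌊2463539·92/10000⌋=22664; principal=162534-22664=139870; balance=2463539-139870=2323669
5. interest=⌊2323669·92/10000⌋=21377; principal=162534-21377=141157; balance=2323669-141157=2182512
6. interest=⌊2182512·92/10000⌋=20079; principal=162534-20079=142455; balance=2182512-142455=2040057
7. interest=⌊2040057·92/10000⌋=18768; principal=162534-18768=143766; balance=2040057-143766=1896291
8. interest=⌊1896291·92/10000⌋=17445; principal=162534-17445=145089; balance=1896291-145089=1751202
9. interest=⌊1751202·92/10000⌋=16111; principal=162534-16111=146423; balance=1751202-146423=1604779
10. interest=⌊1604779·92/10000⌋=14763; principal=162534-14763=147771; balance=1604779-147771=1457008
11. interest=⌊1457008·92/10000⌋=13404; principal=162534-13404=149130; balance=1457008-149130=1307878
12. interest=⌊1307878·92/10000⌋=12032; principal=162534-12032=150502; balance=1307878-150502=1157376
13. interest=⌊1157376·92/10000⌋=10647; principal=162534-10647=151887; balance=1157376-151887=1005489
14. interest=⌊1005489·92/10000⌋=9250; principal=162534-9250=153284; balance=1005489-153284=852205
15. interest=⌊852205·92/10000⌋=7840; principal=162534-7840=154694; balance=852205-154694=697511
16. interest=⌊697511·92/10000⌋=6417; principal=162534-6417=156117; balance=697511-156117=541394
17. interest=⌊541394·92/10000⌋=4980; principal=162534-4980=157554; balance=541394-157554=383840
18. interest=⌊383840·92/10000⌋=3531; principal=162534-3531=159003; balance=383840-159003=224837
19. interest=⌊224837·92/10000⌋=2068; principal=162534-2068=160466; balance=224837-160466=64371
20. interest=⌊64371·92/10000⌋=592; principal=min(162534-592,64371)=64371; balance=64371-64371=0

1 26455 136079 2739465
2 25203 137331 2602134
3 23939 138595 2463539
4 22664 139870 2323669
5 21377 141157 2182512
6 20079 142455 2040057
7 18768 143766 1896291
8 17445 145089 1751202
9 16111 146423 1604779
10 14763 147771 1457008
11 13404 149130 1307878
12 12032 150502 1157376
13 10647 151887 1005489
14 9250 153284 852205
15 7840 154694 697511
16 6417 156117 541394
17 4980 157554 383840
18 3531 159003 224837
19 2068 160466 64371
20 592 64371 0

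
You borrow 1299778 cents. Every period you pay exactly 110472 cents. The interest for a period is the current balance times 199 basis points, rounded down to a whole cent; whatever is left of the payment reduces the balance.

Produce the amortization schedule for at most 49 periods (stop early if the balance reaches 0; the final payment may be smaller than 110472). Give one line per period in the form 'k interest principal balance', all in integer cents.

1. interest=⌊1299778·199/10000⌋=25865; principal=110472-25865=84607; balance=1299778-84607=1215171
2. interest=⌊1215171·199/10000⌋=24181; principal=110472-24181=86291; balance=1215171-86291=1128880
3. interest=⌊1128880·199/10000⌋=22464; principal=110472-22464=88008; balance=1128880-88008=1040872
4. interest=⌊1040872·199/10000⌋=20713; principal=110472-20713=89759; balance=1040872-89759=951113
5. interest=⌊951113·199/10000⌋=18927; principal=110472-18927=91545; balance=951113-91545=859568
6. interest=⌊859568·199/10000⌋=17105; principal=110472-17105=93367; balance=859568-93367=766201
7. interest=⌊766201·199/10000⌋=15247; principal=110472-15247=95225; balance=766201-95225=670976
8. interest=⌊670976·199/10000⌋=13352; principal=110472-13352=97120; balance=670976-97120=573856
9. interest=⌊573856·199/10000⌋=11419; principal=110472-11419=99053; balance=573856-99053=474803
10. interest=⌊474803·199/10000⌋=9448; principal=110472-9448=101024; balance=474803-101024=373779
11. interest=⌊373779·199/10000⌋=7438; principal=110472-7438=103034; balance=373779-103034=270745
12. interest=⌊270745·199/10000⌋=5387; principal=110472-5387=105085; balance=270745-105085=165660
13. interest=⌊165660·199/10000⌋=3296; principal=110472-3296=107176; balance=165660-107176=58484
14. interest=⌊58484·199/10000⌋=1163; principal=min(110472-1163,58484)=58484; balance=58484-58484=0

1 25865 84607 1215171
2 24181 86291 1128880
3 22464 88008 1040872
4 20713 89759 951113
5 18927 91545 859568
6 17105 93367 766201
7 15247 95225 670976
8 13352 97120 573856
9 11419 99053 474803
10 9448 101024 373779
11 7438 103034 270745
12 5387 105085 165660
13 3296 107176 58484
14 1163 58484 0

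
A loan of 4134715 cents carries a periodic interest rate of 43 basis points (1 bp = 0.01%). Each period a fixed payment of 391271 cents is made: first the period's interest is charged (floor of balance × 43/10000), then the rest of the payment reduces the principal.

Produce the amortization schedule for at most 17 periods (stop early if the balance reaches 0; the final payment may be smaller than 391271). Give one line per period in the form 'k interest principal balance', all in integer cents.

1 17779 373492 3761223
2 16173 375098 3386125
3 14560 376711 3009414
4 12940 378331 2631083
5 11313 379958 2251125
6 9679 381592 1869533
7 8038 383233 1486300
8 6391 384880 1101420
9 4736 386535 714885
10 3074 388197 326688
11 1404 326688 0

1. interest=⌊4134715·43/10000⌋=17779; principal=391271-17779=373492; balance=4134715-373492=3761223
2. interest=⌊3761223·43/10000⌋=16173; principal=391271-16173=375098; balance=3761223-375098=3386125
3. interest=⌊3386125·43/10000⌋=14560; principal=391271-14560=376711; balance=3386125-376711=3009414
4. interest=⌊3009414·43/10000⌋=12940; principal=391271-12940=378331; balance=3009414-378331=2631083
5. interest=⌊2631083·43/10000⌋=11313; principal=391271-11313=379958; balance=2631083-379958=2251125
6. interest=⌊2251125·43/10000⌋=9679; principal=391271-9679=381592; balance=2251125-381592=1869533
7. interest=⌊1869533·43/10000⌋=8038; principal=391271-8038=383233; balance=1869533-383233=1486300
8. interest=⌊1486300·43/10000⌋=6391; principal=391271-6391=384880; balance=1486300-384880=1101420
9. interest=⌊1101420·43/10000⌋=4736; principal=391271-4736=386535; balance=1101420-386535=714885
10. interest=⌊714885·43/10000⌋=3074; principal=391271-3074=388197; balance=714885-388197=326688
11. interest=⌊326688·43/10000⌋=1404; principal=min(391271-1404,326688)=326688; balance=326688-326688=0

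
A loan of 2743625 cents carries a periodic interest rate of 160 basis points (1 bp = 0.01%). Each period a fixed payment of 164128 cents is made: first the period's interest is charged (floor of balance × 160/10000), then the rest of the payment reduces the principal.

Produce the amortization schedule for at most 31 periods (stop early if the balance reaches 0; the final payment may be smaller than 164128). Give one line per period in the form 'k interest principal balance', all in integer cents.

1 43898 120230 2623395
2 41974 122154 2501241
3 40019 124109 2377132
4 38034 126094 2251038
5 36016 128112 2122926
6 33966 130162 1992764
7 31884 132244 1860520
8 29768 134360 1726160
9 27618 136510 1589650
10 25434 138694 1450956
11 23215 140913 1310043
12 20960 143168 1166875
13 18670 145458 1021417
14 16342 147786 873631
15 13978 150150 723481
16 11575 152553 570928
17 9134 154994 415934
18 6654 157474 258460
19 4135 159993 98467
20 1575 98467 0

1. interest=⌊2743625·160/10000⌋=43898; principal=164128-43898=120230; balance=2743625-120230=2623395
2. interest=⌊2623395·160/10000⌋=41974; principal=164128-41974=122154; balance=2623395-122154=2501241
3. interest=⌊2501241·160/10000⌋=40019; principal=164128-40019=124109; balance=2501241-124109=2377132
4. interest=⌊2377132·160/10000⌋=38034; principal=164128-38034=126094; balance=2377132-126094=2251038
5. interest=⌊2251038·160/10000⌋=36016; principal=164128-36016=128112; balance=2251038-128112=2122926
6. interest=⌊2122926·160/10000⌋=33966; principal=164128-33966=130162; balance=2122926-130162=1992764
7. interest=⌊1992764·160/10000⌋=31884; principal=164128-31884=132244; balance=1992764-132244=1860520
8. interest=⌊1860520·160/10000⌋=29768; principal=164128-29768=134360; balance=1860520-134360=1726160
9. interest=⌊1726160·160/10000⌋=27618; principal=164128-27618=136510; balance=1726160-136510=1589650
10. interest=⌊1589650·160/10000⌋=25434; principal=164128-25434=138694; balance=1589650-138694=1450956
11. interest=⌊1450956·160/10000⌋=23215; principal=164128-23215=140913; balance=1450956-140913=1310043
12. interest=⌊1310043·160/10000⌋=20960; principal=164128-20960=143168; balance=1310043-143168=1166875
13. interest=⌊1166875·160/10000⌋=18670; principal=164128-18670=145458; balance=1166875-145458=1021417
14. interest=⌊1021417·160/10000⌋=16342; principal=164128-16342=147786; balance=1021417-147786=873631
15. interest=⌊873631·160/10000⌋=13978; principal=164128-13978=150150; balance=873631-150150=723481
16. interest=⌊723481·160/10000⌋=11575; principal=164128-11575=152553; balance=723481-152553=570928
17. interest=⌊570928·160/10000⌋=9134; principal=164128-9134=154994; balance=570928-154994=415934
18. interest=⌊415934·160/10000⌋=6654; principal=164128-6654=157474; balance=415934-157474=258460
19. interest=⌊258460·160/10000⌋=4135; principal=164128-4135=159993; balance=258460-159993=98467
20. interest=⌊98467·160/10000⌋=1575; principal=min(164128-1575,98467)=98467; balance=98467-98467=0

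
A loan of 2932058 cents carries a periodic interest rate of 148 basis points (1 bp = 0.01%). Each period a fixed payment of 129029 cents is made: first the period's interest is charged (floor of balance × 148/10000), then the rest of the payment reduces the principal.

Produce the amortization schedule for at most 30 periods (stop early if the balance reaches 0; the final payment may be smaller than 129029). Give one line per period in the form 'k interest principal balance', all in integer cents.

1 43394 85635 2846423
2 42127 86902 2759521
3 40840 88189 2671332
4 39535 89494 2581838
5 38211 90818 2491020
6 36867 92162 2398858
7 35503 93526 2305332
8 34118 94911 2210421
9 32714 96315 2114106
10 31288 97741 2016365
11 29842 99187 1917178
12 28374 100655 1816523
13 26884 102145 1714378
14 25372 103657 1610721
15 23838 105191 1505530
16 22281 106748 1398782
17 20701 108328 1290454
18 19098 109931 1180523
19 17471 111558 1068965
20 15820 113209 955756
21 14145 114884 840872
22 12444 116585 724287
23 10719 118310 605977
24 8968 120061 485916
25 7191 121838 364078
26 5388 123641 240437
27 3558 125471 114966
28 1701 114966 0

1. interest=⌊2932058·148/10000⌋=43394; principal=129029-43394=85635; balance=2932058-85635=2846423
2. interest=⌊2846423·148/10000⌋=42127; principal=129029-42127=86902; balance=2846423-86902=2759521
3. interest=⌊2759521·148/10000⌋=40840; principal=129029-40840=88189; balance=2759521-88189=2671332
4. interest=⌊2671332·148/10000⌋=39535; principal=129029-39535=89494; balance=2671332-89494=2581838
5. interest=⌊2581838·148/10000⌋=38211; principal=129029-38211=90818; balance=2581838-90818=2491020
6. interest=⌊2491020·148/10000⌋=36867; principal=129029-36867=92162; balance=2491020-92162=2398858
7. interest=⌊2398858·148/10000⌋=35503; principal=129029-35503=93526; balance=2398858-93526=2305332
8. interest=⌊2305332·148/10000⌋=34118; principal=129029-34118=94911; balance=2305332-94911=2210421
9. interest=⌊2210421·148/10000⌋=32714; principal=129029-32714=96315; balance=2210421-96315=2114106
10. interest=⌊2114106·148/10000⌋=31288; principal=129029-31288=97741; balance=2114106-97741=2016365
11. interest=⌊2016365·148/10000⌋=29842; principal=129029-29842=99187; balance=2016365-99187=1917178
12. interest=⌊1917178·148/10000⌋=28374; principal=129029-28374=100655; balance=1917178-100655=1816523
13. interest=⌊1816523·148/10000⌋=26884; principal=129029-26884=102145; balance=1816523-102145=1714378
14. interest=⌊1714378·148/10000⌋=25372; principal=129029-25372=103657; balance=1714378-103657=1610721
15. interest=⌊1610721·148/10000⌋=23838; principal=129029-23838=105191; balance=1610721-105191=1505530
16. interest=⌊1505530·148/10000⌋=22281; principal=129029-22281=106748; balance=1505530-106748=1398782
17. interest=⌊1398782·148/10000⌋=20701; principal=129029-20701=108328; balance=1398782-108328=1290454
18. interest=⌊1290454·148/10000⌋=19098; principal=129029-19098=109931; balance=1290454-109931=1180523
19. interest=⌊1180523·148/10000⌋=17471; principal=129029-17471=111558; balance=1180523-111558=1068965
20. interest=⌊1068965·148/10000⌋=15820; principal=129029-15820=113209; balance=1068965-113209=955756
21. interest=⌊955756·148/10000⌋=14145; principal=129029-14145=114884; balance=955756-114884=840872
22. interest=⌊840872·148/10000⌋=12444; principal=129029-12444=116585; balance=840872-116585=724287
23. interest=⌊724287·148/10000⌋=10719; principal=129029-10719=118310; balance=724287-118310=605977
24. interest=⌊605977·148/10000⌋=8968; principal=129029-8968=120061; balance=605977-120061=485916
25. interest=⌊485916·148/10000⌋=7191; principal=129029-7191=121838; balance=485916-121838=364078
26. interest=⌊364078·148/10000⌋=5388; principal=129029-5388=123641; balance=364078-123641=240437
27. interest=⌊240437·148/10000⌋=3558; principal=129029-3558=125471; balance=240437-125471=114966
28. interest=⌊114966·148/10000⌋=1701; principal=min(129029-1701,114966)=114966; balance=114966-114966=0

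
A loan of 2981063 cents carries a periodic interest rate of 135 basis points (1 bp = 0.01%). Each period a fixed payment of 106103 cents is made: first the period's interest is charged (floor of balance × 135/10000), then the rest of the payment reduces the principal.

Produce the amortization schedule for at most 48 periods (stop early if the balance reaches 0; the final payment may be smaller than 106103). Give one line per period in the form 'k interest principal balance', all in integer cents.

1. interest=⌊2981063·135/10000⌋=40244; principal=106103-40244=65859; balance=2981063-65859=2915204
2. interest=⌊2915204·135/10000⌋=39355; principal=106103-39355=66748; balance=2915204-66748=2848456
3. interest=⌊2848456·135/10000⌋=38454; principal=106103-38454=67649; balance=2848456-67649=2780807
4. interest=⌊2780807·135/10000⌋=37540; principal=106103-37540=68563; balance=2780807-68563=2712244
5. interest=⌊2712244·135/10000⌋=36615; principal=106103-36615=69488; balance=2712244-69488=2642756
6. interest=⌊2642756·135/10000⌋=35677; principal=106103-35677=70426; balance=2642756-70426=2572330
7. interest=⌊2572330·135/10000⌋=34726; principal=106103-34726=71377; balance=2572330-71377=2500953
8. interest=⌊2500953·135/10000⌋=33762; principal=106103-33762=72341; balance=2500953-72341=2428612
9. interest=⌊2428612·135/10000⌋=32786; principal=106103-32786=73317; balance=2428612-73317=2355295
10. interest=⌊2355295·135/10000⌋=31796; principal=106103-31796=74307; balance=2355295-74307=2280988
11. interest=⌊2280988·135/10000⌋=30793; principal=106103-30793=75310; balance=2280988-75310=2205678
12. interest=⌊2205678·135/10000⌋=29776; principal=106103-29776=76327; balance=2205678-76327=2129351
13. interest=⌊2129351·135/10000⌋=28746; principal=106103-28746=77357; balance=2129351-77357=2051994
14. interest=⌊2051994·135/10000⌋=27701; principal=106103-27701=78402; balance=2051994-78402=1973592
15. interest=⌊1973592·135/10000⌋=26643; principal=106103-26643=79460; balance=1973592-79460=1894132
16. interest=⌊1894132·135/10000⌋=25570; principal=106103-25570=80533; balance=1894132-80533=1813599
17. interest=⌊1813599·135/10000⌋=24483; principal=106103-24483=81620; balance=1813599-81620=1731979
18. interest=⌊1731979·135/10000⌋=23381; principal=106103-23381=82722; balance=1731979-82722=1649257
19. interest=⌊1649257·135/10000⌋=22264; principal=106103-22264=83839; balance=1649257-83839=1565418
20. interest=⌊1565418·135/10000⌋=21133; principal=106103-21133=84970; balance=1565418-84970=1480448
21. interest=⌊1480448·135/10000⌋=19986; principal=106103-19986=86117; balance=1480448-86117=1394331
22. interest=⌊1394331·135/10000⌋=18823; principal=106103-18823=87280; balance=1394331-87280=1307051
23. interest=⌊1307051·135/10000⌋=17645; principal=106103-17645=88458; balance=1307051-88458=1218593
24. interest=⌊1218593·135/10000⌋=16451; principal=106103-16451=89652; balance=1218593-89652=1128941
25. interest=⌊1128941·135/10000⌋=15240; principal=106103-15240=90863; balance=1128941-90863=1038078
26. interest=⌊1038078·135/10000⌋=14014; principal=106103-14014=92089; balance=1038078-92089=945989
27. interest=⌊945989·135/10000⌋=12770; principal=106103-12770=93333; balance=945989-93333=852656
28. interest=⌊852656·135/10000⌋=11510; principal=106103-11510=94593; balance=852656-94593=758063
29. interest=⌊758063·135/10000⌋=10233; principal=106103-10233=95870; balance=758063-95870=662193
30. interest=⌊662193·135/10000⌋=8939; principal=106103-8939=97164; balance=662193-97164=565029
31. interest=⌊565029·135/10000⌋=7627; principal=106103-7627=98476; balance=565029-98476=466553
32. interest=⌊466553·135/10000⌋=6298; principal=106103-6298=99805; balance=466553-99805=366748
33. interest=⌊366748·135/10000⌋=4951; principal=106103-4951=101152; balance=366748-101152=265596
34. interest=⌊265596·135/10000⌋=3585; principal=106103-3585=102518; balance=265596-102518=163078
35. interest=⌊163078·135/10000⌋=2201; principal=106103-2201=103902; balance=163078-103902=59176
36. interest=⌊59176·135/10000⌋=798; principal=min(106103-798,59176)=59176; balance=59176-59176=0

1 40244 65859 2915204
2 39355 66748 2848456
3 38454 67649 2780807
4 37540 68563 2712244
5 36615 69488 2642756
6 35677 70426 2572330
7 34726 71377 2500953
8 33762 72341 2428612
9 32786 73317 2355295
10 31796 74307 2280988
11 30793 75310 2205678
12 29776 76327 2129351
13 28746 77357 2051994
14 27701 78402 1973592
15 26643 79460 1894132
16 25570 80533 1813599
17 24483 81620 1731979
18 23381 82722 1649257
19 22264 83839 1565418
20 21133 84970 1480448
21 19986 86117 1394331
22 18823 87280 1307051
23 17645 88458 1218593
24 16451 89652 1128941
25 15240 90863 1038078
26 14014 92089 945989
27 12770 93333 852656
28 11510 94593 758063
29 10233 95870 662193
30 8939 97164 565029
31 7627 98476 466553
32 6298 99805 366748
33 4951 101152 265596
34 3585 102518 163078
35 2201 103902 59176
36 798 59176 0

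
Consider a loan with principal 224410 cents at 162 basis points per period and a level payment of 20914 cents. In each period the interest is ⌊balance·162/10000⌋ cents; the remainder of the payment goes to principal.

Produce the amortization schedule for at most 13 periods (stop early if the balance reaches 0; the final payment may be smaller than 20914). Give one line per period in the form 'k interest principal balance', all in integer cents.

1 3635 17279 207131
2 3355 17559 189572
3 3071 17843 171729
4 2782 18132 153597
5 2488 18426 135171
6 2189 18725 116446
7 1886 19028 97418
8 1578 19336 78082
9 1264 19650 58432
10 946 19968 38464
11 623 20291 18173
12 294 18173 0

1. interest=⌊224410·162/10000⌋=3635; principal=20914-3635=17279; balance=224410-17279=207131
2. interest=⌊207131·162/10000⌋=3355; principal=20914-3355=17559; balance=207131-17559=189572
3. interest=⌊189572·162/10000⌋=3071; principal=20914-3071=17843; balance=189572-17843=171729
4. interest=⌊171729·162/10000⌋=2782; principal=20914-2782=18132; balance=171729-18132=153597
5. interest=⌊153597·162/10000⌋=2488; principal=20914-2488=18426; balance=153597-18426=135171
6. interest=⌊135171·162/10000⌋=2189; principal=20914-2189=18725; balance=135171-18725=116446
7. interest=⌊116446·162/10000⌋=1886; principal=20914-1886=19028; balance=116446-19028=97418
8. interest=⌊97418·162/10000⌋=1578; principal=20914-1578=19336; balance=97418-19336=78082
9. interest=⌊78082·162/10000⌋=1264; principal=20914-1264=19650; balance=78082-19650=58432
10. interest=⌊58432·162/10000⌋=946; principal=20914-946=19968; balance=58432-19968=38464
11. interest=⌊38464·162/10000⌋=623; principal=20914-623=20291; balance=38464-20291=18173
12. interest=⌊18173·162/10000⌋=294; principal=min(20914-294,18173)=18173; balance=18173-18173=0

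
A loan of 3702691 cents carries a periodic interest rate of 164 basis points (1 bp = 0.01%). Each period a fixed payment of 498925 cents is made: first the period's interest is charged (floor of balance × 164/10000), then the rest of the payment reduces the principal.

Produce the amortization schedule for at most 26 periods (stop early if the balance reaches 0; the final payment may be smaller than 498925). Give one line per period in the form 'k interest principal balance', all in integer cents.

1. interest=⌊3702691·164/10000⌋=60724; principal=498925-60724=438201; balance=3702691-438201=3264490
2. interest=⌊3264490·164/10000⌋=53537; principal=498925-53537=445388; balance=3264490-445388=2819102
3. interest=⌊2819102·164/10000⌋=46233; principal=498925-46233=452692; balance=2819102-452692=2366410
4. interest=⌊2366410·164/10000⌋=38809; principal=498925-38809=460116; balance=2366410-460116=1906294
5. interest=⌊1906294·164/10000⌋=31263; principal=498925-31263=467662; balance=1906294-467662=1438632
6. interest=⌊1438632·164/10000⌋=23593; principal=498925-23593=475332; balance=1438632-475332=963300
7. interest=⌊963300·164/10000⌋=15798; principal=498925-15798=483127; balance=963300-483127=480173
8. interest=⌊480173·164/10000⌋=7874; principal=min(498925-7874,480173)=480173; balance=480173-480173=0

1 60724 438201 3264490
2 53537 445388 2819102
3 46233 452692 2366410
4 38809 460116 1906294
5 31263 467662 1438632
6 23593 475332 963300
7 15798 483127 480173
8 7874 480173 0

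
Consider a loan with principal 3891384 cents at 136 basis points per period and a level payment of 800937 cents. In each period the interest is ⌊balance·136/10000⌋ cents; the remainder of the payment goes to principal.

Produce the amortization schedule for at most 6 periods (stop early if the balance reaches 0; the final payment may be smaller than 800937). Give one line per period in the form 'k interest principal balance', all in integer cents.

1. interest=⌊3891384·136/10000⌋=52922; principal=800937-52922=748015; balance=3891384-748015=3143369
2. interest=⌊3143369·136/10000⌋=42749; principal=800937-42749=758188; balance=3143369-758188=2385181
3. interest=⌊2385181·136/10000⌋=32438; principal=800937-32438=768499; balance=2385181-768499=1616682
4. interest=⌊1616682·136/10000⌋=21986; principal=800937-21986=778951; balance=1616682-778951=837731
5. interest=⌊837731·136/10000⌋=11393; principal=800937-11393=789544; balance=837731-789544=48187
6. interest=⌊48187·136/10000⌋=655; principal=min(800937-655,48187)=48187; balance=48187-48187=0

1 52922 748015 3143369
2 42749 758188 2385181
3 32438 768499 1616682
4 21986 778951 837731
5 11393 789544 48187
6 655 48187 0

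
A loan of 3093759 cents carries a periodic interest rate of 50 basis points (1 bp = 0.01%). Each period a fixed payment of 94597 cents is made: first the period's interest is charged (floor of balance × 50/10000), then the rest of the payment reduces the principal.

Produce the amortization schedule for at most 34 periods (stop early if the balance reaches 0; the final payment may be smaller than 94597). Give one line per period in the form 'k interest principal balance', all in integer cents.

1 15468 79129 3014630
2 15073 79524 2935106
3 14675 79922 2855184
4 14275 80322 2774862
5 13874 80723 2694139
6 13470 81127 2613012
7 13065 81532 2531480
8 12657 81940 2449540
9 12247 82350 2367190
10 11835 82762 2284428
11 11422 83175 2201253
12 11006 83591 2117662
13 10588 84009 2033653
14 10168 84429 1949224
15 9746 84851 1864373
16 9321 85276 1779097
17 8895 85702 1693395
18 8466 86131 1607264
19 8036 86561 1520703
20 7603 86994 1433709
21 7168 87429 1346280
22 6731 87866 1258414
23 6292 88305 1170109
24 5850 88747 1081362
25 5406 89191 992171
26 4960 89637 902534
27 4512 90085 812449
28 4062 90535 721914
29 3609 90988 630926
30 3154 91443 539483
31 2697 91900 447583
32 2237 92360 355223
33 1776 92821 262402
34 1312 93285 169117

1. interest=⌊3093759·50/10000⌋=15468; principal=94597-15468=79129; balance=3093759-79129=3014630
2. interest=⌊3014630·50/10000⌋=15073; principal=94597-15073=79524; balance=3014630-79524=2935106
3. interest=⌊2935106·50/10000⌋=14675; principal=94597-14675=79922; balance=2935106-79922=2855184
4. interest=⌊2855184·50/10000⌋=14275; principal=94597-14275=80322; balance=2855184-80322=2774862
5. interest=⌊2774862·50/10000⌋=13874; principal=94597-13874=80723; balance=2774862-80723=2694139
6. interest=⌊2694139·50/10000⌋=13470; principal=94597-13470=81127; balance=2694139-81127=2613012
7. interest=⌊2613012·50/10000⌋=13065; principal=94597-13065=81532; balance=2613012-81532=2531480
8. interest=⌊2531480·50/10000⌋=12657; principal=94597-12657=81940; balance=2531480-81940=2449540
9. interest=⌊2449540·50/10000⌋=12247; principal=94597-12247=82350; balance=2449540-82350=2367190
10. interest=⌊2367190·50/10000⌋=11835; principal=94597-11835=82762; balance=2367190-82762=2284428
11. interest=⌊2284428·50/10000⌋=11422; principal=94597-11422=83175; balance=2284428-83175=2201253
12. interest=⌊2201253·50/10000⌋=11006; principal=94597-11006=83591; balance=2201253-83591=2117662
13. interest=⌊2117662·50/10000⌋=10588; principal=94597-10588=84009; balance=2117662-84009=2033653
14. interest=⌊2033653·50/10000⌋=10168; principal=94597-10168=84429; balance=2033653-84429=1949224
15. interest=⌊1949224·50/10000⌋=9746; principal=94597-9746=84851; balance=1949224-84851=1864373
16. interest=⌊1864373·50/10000⌋=9321; principal=94597-9321=85276; balance=1864373-85276=1779097
17. interest=⌊1779097·50/10000⌋=8895; principal=94597-8895=85702; balance=1779097-85702=1693395
18. interest=⌊1693395·50/10000⌋=8466; principal=94597-8466=86131; balance=1693395-86131=1607264
19. interest=⌊1607264·50/10000⌋=8036; principal=94597-8036=86561; balance=1607264-86561=1520703
20. interest=⌊1520703·50/10000⌋=7603; principal=94597-7603=86994; balance=1520703-86994=1433709
21. interest=⌊1433709·50/10000⌋=7168; principal=94597-7168=87429; balance=1433709-87429=1346280
22. interest=⌊1346280·50/10000⌋=6731; principal=94597-6731=87866; balance=1346280-87866=1258414
23. interest=⌊1258414·50/10000⌋=6292; principal=94597-6292=88305; balance=1258414-88305=1170109
24. interest=⌊1170109·50/10000⌋=5850; principal=94597-5850=88747; balance=1170109-88747=1081362
25. interest=⌊1081362·50/10000⌋=5406; principal=94597-5406=89191; balance=1081362-89191=992171
26. interest=⌊992171·50/10000⌋=4960; principal=94597-4960=89637; balance=992171-89637=902534
27. interest=⌊902534·50/10000⌋=4512; principal=94597-4512=90085; balance=902534-90085=812449
28. interest=⌊812449·50/10000⌋=4062; principal=94597-4062=90535; balance=812449-90535=721914
29. interest=⌊721914·50/10000⌋=3609; principal=94597-3609=90988; balance=721914-90988=630926
30. interest=⌊630926·50/10000⌋=3154; principal=94597-3154=91443; balance=630926-91443=539483
31. interest=⌊539483·50/10000⌋=2697; principal=94597-2697=91900; balance=539483-91900=447583
32. interest=⌊447583·50/10000⌋=2237; principal=94597-2237=92360; balance=447583-92360=355223
33. interest=⌊355223·50/10000⌋=1776; principal=94597-1776=92821; balance=355223-92821=262402
34. interest=⌊262402·50/10000⌋=1312; principal=94597-1312=93285; balance=262402-93285=169117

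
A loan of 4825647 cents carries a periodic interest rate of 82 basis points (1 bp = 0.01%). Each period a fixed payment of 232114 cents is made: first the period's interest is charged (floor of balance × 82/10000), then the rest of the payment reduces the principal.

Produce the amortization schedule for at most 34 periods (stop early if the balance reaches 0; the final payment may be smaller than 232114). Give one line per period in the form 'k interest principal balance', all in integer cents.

1 39570 192544 4633103
2 37991 194123 4438980
3 36399 195715 4243265
4 34794 197320 4045945
5 33176 198938 3847007
6 31545 200569 3646438
7 29900 202214 3444224
8 28242 203872 3240352
9 26570 205544 3034808
10 24885 207229 2827579
11 23186 208928 2618651
12 21472 210642 2408009
13 19745 212369 2195640
14 18004 214110 1981530
15 16248 215866 1765664
16 14478 217636 1548028
17 12693 219421 1328607
18 10894 221220 1107387
19 9080 223034 884353
20 7251 224863 659490
21 5407 226707 432783
22 3548 228566 204217
23 1674 204217 0

1. interest=⌊4825647·82/10000⌋=39570; principal=232114-39570=192544; balance=4825647-192544=4633103
2. interest=⌊4633103·82/10000⌋=37991; principal=232114-37991=194123; balance=4633103-194123=4438980
3. interest=⌊4438980·82/10000⌋=36399; principal=232114-36399=195715; balance=4438980-195715=4243265
4. interest=⌊4243265·82/10000⌋=34794; principal=232114-34794=197320; balance=4243265-197320=4045945
5. interest=⌊4045945·82/10000⌋=33176; principal=232114-33176=198938; balance=4045945-198938=3847007
6. interest=⌊3847007·82/10000⌋=31545; principal=232114-31545=200569; balance=3847007-200569=3646438
7. interest=⌊3646438·82/10000⌋=29900; principal=232114-29900=202214; balance=3646438-202214=3444224
8. interest=⌊3444224·82/10000⌋=28242; principal=232114-28242=203872; balance=3444224-203872=3240352
9. interest=⌊3240352·82/10000⌋=26570; principal=232114-26570=205544; balance=3240352-205544=3034808
10. interest=⌊3034808·82/10000⌋=24885; principal=232114-24885=207229; balance=3034808-207229=2827579
11. interest=⌊2827579·82/10000⌋=23186; principal=232114-23186=208928; balance=2827579-208928=2618651
12. interest=⌊2618651·82/10000⌋=21472; principal=232114-21472=210642; balance=2618651-210642=2408009
13. interest=⌊2408009·82/10000⌋=19745; principal=232114-19745=212369; balance=2408009-212369=2195640
14. interest=⌊2195640·82/10000⌋=18004; principal=232114-18004=214110; balance=2195640-214110=1981530
15. interest=⌊1981530·82/10000⌋=16248; principal=232114-16248=215866; balance=1981530-215866=1765664
16. interest=⌊1765664·82/10000⌋=14478; principal=232114-14478=217636; balance=1765664-217636=1548028
17. interest=⌊1548028·82/10000⌋=12693; principal=232114-12693=219421; balance=1548028-219421=1328607
18. interest=⌊1328607·82/10000⌋=10894; principal=232114-10894=221220; balance=1328607-221220=1107387
19. interest=⌊1107387·82/10000⌋=9080; principal=232114-9080=223034; balance=1107387-223034=884353
20. interest=⌊884353·82/10000⌋=7251; principal=232114-7251=224863; balance=884353-224863=659490
21. interest=⌊659490·82/10000⌋=5407; principal=232114-5407=226707; balance=659490-226707=432783
22. interest=⌊432783·82/10000⌋=3548; principal=232114-3548=228566; balance=432783-228566=204217
23. interest=⌊204217·82/10000⌋=1674; principal=min(232114-1674,204217)=204217; balance=204217-204217=0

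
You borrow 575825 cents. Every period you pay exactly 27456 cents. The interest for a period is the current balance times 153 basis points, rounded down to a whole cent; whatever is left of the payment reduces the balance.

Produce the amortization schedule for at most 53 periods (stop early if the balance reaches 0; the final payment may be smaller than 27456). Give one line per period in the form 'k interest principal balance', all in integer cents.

1. interest=⌊575825·153/10000⌋=8810; principal=27456-8810=18646; balance=575825-18646=557179
2. interest=⌊557179·153/10000⌋=8524; principal=27456-8524=18932; balance=557179-18932=538247
3. interest=⌊538247·153/10000⌋=8235; principal=27456-8235=19221; balance=538247-19221=519026
4. interest=⌊519026·153/10000⌋=7941; principal=27456-7941=19515; balance=519026-19515=499511
5. interest=⌊499511·153/10000⌋=7642; principal=27456-7642=19814; balance=499511-19814=479697
6. interest=⌊479697·153/10000⌋=7339; principal=27456-7339=20117; balance=479697-20117=459580
7. interest=⌊459580·153/10000⌋=7031; principal=27456-7031=20425; balance=459580-20425=439155
8. interest=⌊439155·153/10000⌋=6719; principal=27456-6719=20737; balance=439155-20737=418418
9. interest=⌊418418·153/10000⌋=6401; principal=27456-6401=21055; balance=418418-21055=397363
10. interest=⌊397363·153/10000⌋=6079; principal=27456-6079=21377; balance=397363-21377=375986
11. interest=⌊375986·153/10000⌋=5752; principal=27456-5752=21704; balance=375986-21704=354282
12. interest=⌊354282·153/10000⌋=5420; principal=27456-5420=22036; balance=354282-22036=332246
13. interest=⌊332246·153/10000⌋=5083; principal=27456-5083=22373; balance=332246-22373=309873
14. interest=⌊309873·153/10000⌋=4741; principal=27456-4741=22715; balance=309873-22715=287158
15. interest=⌊287158·153/10000⌋=4393; principal=27456-4393=23063; balance=287158-23063=264095
16. interest=⌊264095·153/10000⌋=4040; principal=27456-4040=23416; balance=264095-23416=240679
17. interest=⌊240679·153/10000⌋=3682; principal=27456-3682=23774; balance=240679-23774=216905
18. interest=⌊216905·153/10000⌋=3318; principal=27456-3318=24138; balance=216905-24138=192767
19. interest=⌊192767·153/10000⌋=2949; principal=27456-2949=24507; balance=192767-24507=168260
20. interest=⌊168260·153/10000⌋=2574; principal=27456-2574=24882; balance=168260-24882=143378
21. interest=⌊143378·153/10000⌋=2193; principal=27456-2193=25263; balance=143378-25263=118115
22. interest=⌊118115·153/10000⌋=1807; principal=27456-1807=25649; balance=118115-25649=92466
23. interest=⌊92466·153/10000⌋=1414; principal=27456-1414=26042; balance=92466-26042=66424
24. interest=⌊66424·153/10000⌋=1016; principal=27456-1016=26440; balance=66424-26440=39984
25. interest=⌊39984·153/10000⌋=611; principal=27456-611=26845; balance=39984-26845=13139
26. interest=⌊13139·153/10000⌋=201; principal=min(27456-201,13139)=13139; balance=13139-13139=0

1 8810 18646 557179
2 8524 18932 538247
3 8235 19221 519026
4 7941 19515 499511
5 7642 19814 479697
6 7339 20117 459580
7 7031 20425 439155
8 6719 20737 418418
9 6401 21055 397363
10 6079 21377 375986
11 5752 21704 354282
12 5420 22036 332246
13 5083 22373 309873
14 4741 22715 287158
15 4393 23063 264095
16 4040 23416 240679
17 3682 23774 216905
18 3318 24138 192767
19 2949 24507 168260
20 2574 24882 143378
21 2193 25263 118115
22 1807 25649 92466
23 1414 26042 66424
24 1016 26440 39984
25 611 26845 13139
26 201 13139 0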